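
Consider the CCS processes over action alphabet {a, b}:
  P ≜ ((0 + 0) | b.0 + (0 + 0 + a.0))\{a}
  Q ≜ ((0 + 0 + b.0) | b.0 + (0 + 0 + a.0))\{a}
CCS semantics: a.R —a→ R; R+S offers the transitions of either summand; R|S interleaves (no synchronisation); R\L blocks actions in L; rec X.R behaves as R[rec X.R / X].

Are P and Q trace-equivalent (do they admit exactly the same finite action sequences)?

NO — witness ⟨bb⟩

Reachable graph of P (2 states):
  p0 = ((0 + 0) | b.0 + (0 + 0 + a.0))\{a} → ··b··> p1
  p1 = ((0 + 0) | 0)\{a} → stopped
Reachable graph of Q (4 states):
  q0 = ((0 + 0 + b.0) | b.0 + (0 + 0 + a.0))\{a} → ··b··> q1, ··b··> q2
  q1 = ((0 + 0 + b.0) | 0)\{a} → ··b··> q3
  q2 = (0 | b.0)\{a} → ··b··> q3
  q3 = (0 | 0)\{a} → stopped
Run σ = ⟨bb⟩ on Q: start {q0}
  after b @ step 1: {q1, q2}
  after b @ step 2: {q3}
  Q completes σ.
Run σ = ⟨bb⟩ on P: start {p0}
  after b @ step 1: {p1}
  after b @ step 2: ∅ (P stuck)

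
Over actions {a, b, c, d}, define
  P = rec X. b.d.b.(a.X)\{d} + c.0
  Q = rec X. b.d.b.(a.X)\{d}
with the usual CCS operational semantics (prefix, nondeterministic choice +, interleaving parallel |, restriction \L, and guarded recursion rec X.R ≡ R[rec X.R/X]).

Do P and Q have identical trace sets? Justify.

traces(P) ≠ traces(Q) — witness ⟨c⟩

Reachable graph of P (8 states):
  u0 = rec X. b.d.b.(a.X)\{d} + c.0 ⊢ =b=> u1, =c=> u2
  u1 = d.b.(a.(rec X. b.d.b.(a.X)\{d} + c.0))\{d} ⊢ =d=> u3
  u2 = 0 ⊢ stopped
  u3 = b.(a.(rec X. b.d.b.(a.X)\{d} + c.0))\{d} ⊢ =b=> u4
  u4 = (a.(rec X. b.d.b.(a.X)\{d} + c.0))\{d} ⊢ =a=> u5
  u5 = (rec X. b.d.b.(a.X)\{d} + c.0)\{d} ⊢ =b=> u6, =c=> u7
  u6 = (d.b.(a.(rec X. b.d.b.(a.X)\{d} + c.0))\{d})\{d} ⊢ stopped
  u7 = 0\{d} ⊢ stopped
Reachable graph of Q (6 states):
  v0 = rec X. b.d.b.(a.X)\{d} ⊢ =b=> v1
  v1 = d.b.(a.(rec X. b.d.b.(a.X)\{d}))\{d} ⊢ =d=> v2
  v2 = b.(a.(rec X. b.d.b.(a.X)\{d}))\{d} ⊢ =b=> v3
  v3 = (a.(rec X. b.d.b.(a.X)\{d}))\{d} ⊢ =a=> v4
  v4 = (rec X. b.d.b.(a.X)\{d})\{d} ⊢ =b=> v5
  v5 = (d.b.(a.(rec X. b.d.b.(a.X)\{d}))\{d})\{d} ⊢ stopped
Executing c from P (initial set {u0}):
  step 1 (c): {u2}
  P completes σ.
Executing c from Q (initial set {v0}):
  step 1 (c): ∅  — Q cannot continue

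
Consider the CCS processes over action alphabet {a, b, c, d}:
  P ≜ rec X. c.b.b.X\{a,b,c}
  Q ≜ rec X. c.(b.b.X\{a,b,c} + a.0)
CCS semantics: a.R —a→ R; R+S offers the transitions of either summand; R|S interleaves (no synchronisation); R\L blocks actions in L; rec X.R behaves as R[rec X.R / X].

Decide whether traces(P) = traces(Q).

LTS(P): 4 reachable states
  p0 = rec X. c.b.b.X\{a,b,c} has moves —c→ p1
  p1 = b.b.(rec X. c.b.b.X\{a,b,c})\{a,b,c} has moves —b→ p2
  p2 = b.(rec X. c.b.b.X\{a,b,c})\{a,b,c} has moves —b→ p3
  p3 = (rec X. c.b.b.X\{a,b,c})\{a,b,c} has moves stopped
LTS(Q): 5 reachable states
  q0 = rec X. c.(b.b.X\{a,b,c} + a.0) has moves —c→ q1
  q1 = b.b.(rec X. c.(b.b.X\{a,b,c} + a.0))\{a,b,c} + a.0 has moves —a→ q2, —b→ q3
  q2 = 0 has moves stopped
  q3 = b.(rec X. c.(b.b.X\{a,b,c} + a.0))\{a,b,c} has moves —b→ q4
  q4 = (rec X. c.(b.b.X\{a,b,c} + a.0))\{a,b,c} has moves stopped
Run σ = ⟨ca⟩ on Q: start {q0}
  step 1 (c): {q1}
  step 2 (a): {q2}
  — Q admits the full trace.
Run σ = ⟨ca⟩ on P: start {p0}
  step 1 (c): {p1}
  step 2 (a): ∅ (P stuck)

traces(P) ≠ traces(Q) — witness ⟨ca⟩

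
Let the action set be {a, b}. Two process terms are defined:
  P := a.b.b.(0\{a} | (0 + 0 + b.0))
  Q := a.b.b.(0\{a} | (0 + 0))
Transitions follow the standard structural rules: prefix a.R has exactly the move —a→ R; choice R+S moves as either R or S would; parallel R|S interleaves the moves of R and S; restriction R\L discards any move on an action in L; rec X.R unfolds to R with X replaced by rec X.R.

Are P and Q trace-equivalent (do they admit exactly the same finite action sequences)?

traces(P) ≠ traces(Q) — witness ⟨abbb⟩

LTS(P): 5 reachable states
  s0 = a.b.b.(0\{a} | (0 + 0 + b.0)) | ··a··> s1
  s1 = b.b.(0\{a} | (0 + 0 + b.0)) | ··b··> s2
  s2 = b.(0\{a} | (0 + 0 + b.0)) | ··b··> s3
  s3 = 0\{a} | (0 + 0 + b.0) | ··b··> s4
  s4 = 0\{a} | 0 | ·
LTS(Q): 4 reachable states
  t0 = a.b.b.(0\{a} | (0 + 0)) | ··a··> t1
  t1 = b.b.(0\{a} | (0 + 0)) | ··b··> t2
  t2 = b.(0\{a} | (0 + 0)) | ··b··> t3
  t3 = 0\{a} | (0 + 0) | ·
Trace ⟨abbb⟩ through P, begin at {s0}:
  step 1 (a): {s1}
  step 2 (b): {s2}
  step 3 (b): {s3}
  step 4 (b): {s4}
  P completes σ.
Trace ⟨abbb⟩ through Q, begin at {t0}:
  step 1 (a): {t1}
  step 2 (b): {t2}
  step 3 (b): {t3}
  step 4 (b): ∅  — Q cannot continue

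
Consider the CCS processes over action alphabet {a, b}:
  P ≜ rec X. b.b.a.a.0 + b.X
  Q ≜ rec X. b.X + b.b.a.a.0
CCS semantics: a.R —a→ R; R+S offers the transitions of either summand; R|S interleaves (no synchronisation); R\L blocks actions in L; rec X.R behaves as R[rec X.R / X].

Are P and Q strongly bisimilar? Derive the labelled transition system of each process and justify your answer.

Reachable graph of P (5 states):
  m0 = rec X. b.b.a.a.0 + b.X ⊢ —b→ m0, —b→ m1
  m1 = b.a.a.0 ⊢ —b→ m2
  m2 = a.a.0 ⊢ —a→ m3
  m3 = a.0 ⊢ —a→ m4
  m4 = 0 ⊢ ·
Reachable graph of Q (5 states):
  n0 = rec X. b.X + b.b.a.a.0 ⊢ —b→ n0, —b→ n1
  n1 = b.a.a.0 ⊢ —b→ n2
  n2 = a.a.0 ⊢ —a→ n3
  n3 = a.0 ⊢ —a→ n4
  n4 = 0 ⊢ ·
Partition-refinement fixed point:
  B0 = {m0, n0}
  B1 = {m1, n1}
  B2 = {m2, n2}
  B3 = {m3, n3}
  B4 = {m4, n4}
m0 ∈ B0, n0 ∈ B0 → same block

P ~ Q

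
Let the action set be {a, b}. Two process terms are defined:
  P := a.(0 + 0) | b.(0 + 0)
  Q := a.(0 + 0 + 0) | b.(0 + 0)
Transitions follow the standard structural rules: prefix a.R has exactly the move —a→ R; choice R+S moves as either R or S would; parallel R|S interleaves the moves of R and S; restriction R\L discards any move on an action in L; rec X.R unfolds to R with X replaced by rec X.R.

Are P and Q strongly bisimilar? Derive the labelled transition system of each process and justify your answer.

P's transition system — 4 states:
  s0 = a.(0 + 0) | b.(0 + 0) → —a→ s1, —b→ s2
  s1 = (0 + 0) | b.(0 + 0) → —b→ s3
  s2 = a.(0 + 0) | (0 + 0) → —a→ s3
  s3 = (0 + 0) | (0 + 0) → ∅
Q's transition system — 4 states:
  t0 = a.(0 + 0 + 0) | b.(0 + 0) → —a→ t1, —b→ t2
  t1 = (0 + 0 + 0) | b.(0 + 0) → —b→ t3
  t2 = a.(0 + 0 + 0) | (0 + 0) → —a→ t3
  t3 = (0 + 0 + 0) | (0 + 0) → ∅
Bisimilarity quotient blocks:
  B0 = {s0, t0}
  B1 = {s2, t2}
  B2 = {s3, t3}
  B3 = {s1, t1}
s0 ∈ B0, t0 ∈ B0 → same block

P ~ Q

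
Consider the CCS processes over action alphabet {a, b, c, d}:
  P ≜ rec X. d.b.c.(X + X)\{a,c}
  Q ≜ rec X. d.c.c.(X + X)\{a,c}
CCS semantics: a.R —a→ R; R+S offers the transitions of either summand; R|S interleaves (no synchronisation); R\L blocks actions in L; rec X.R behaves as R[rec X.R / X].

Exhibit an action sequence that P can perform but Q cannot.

LTS(P): 6 reachable states
  u0 = rec X. d.b.c.(X + X)\{a,c} → —d→ u1
  u1 = b.c.((rec X. d.b.c.(X + X)\{a,c}) + (rec X. d.b.c.(X + X)\{a,c}))\{a,c} → —b→ u2
  u2 = c.((rec X. d.b.c.(X + X)\{a,c}) + (rec X. d.b.c.(X + X)\{a,c}))\{a,c} → —c→ u3
  u3 = ((rec X. d.b.c.(X + X)\{a,c}) + (rec X. d.b.c.(X + X)\{a,c}))\{a,c} → —d→ u4
  u4 = (b.c.((rec X. d.b.c.(X + X)\{a,c}) + (rec X. d.b.c.(X + X)\{a,c}))\{a,c})\{a,c} → —b→ u5
  u5 = (c.((rec X. d.b.c.(X + X)\{a,c}) + (rec X. d.b.c.(X + X)\{a,c}))\{a,c})\{a,c} → deadlocked
LTS(Q): 5 reachable states
  v0 = rec X. d.c.c.(X + X)\{a,c} → —d→ v1
  v1 = c.c.((rec X. d.c.c.(X + X)\{a,c}) + (rec X. d.c.c.(X + X)\{a,c}))\{a,c} → —c→ v2
  v2 = c.((rec X. d.c.c.(X + X)\{a,c}) + (rec X. d.c.c.(X + X)\{a,c}))\{a,c} → —c→ v3
  v3 = ((rec X. d.c.c.(X + X)\{a,c}) + (rec X. d.c.c.(X + X)\{a,c}))\{a,c} → —d→ v4
  v4 = (c.c.((rec X. d.c.c.(X + X)\{a,c}) + (rec X. d.c.c.(X + X)\{a,c}))\{a,c})\{a,c} → deadlocked
Run σ = ⟨db⟩ on P: start {u0}
  after d @ step 1: {u1}
  after b @ step 2: {u2}
  — P admits the full trace.
Run σ = ⟨db⟩ on Q: start {v0}
  after d @ step 1: {v1}
  after b @ step 2: ∅ (Q stuck)

db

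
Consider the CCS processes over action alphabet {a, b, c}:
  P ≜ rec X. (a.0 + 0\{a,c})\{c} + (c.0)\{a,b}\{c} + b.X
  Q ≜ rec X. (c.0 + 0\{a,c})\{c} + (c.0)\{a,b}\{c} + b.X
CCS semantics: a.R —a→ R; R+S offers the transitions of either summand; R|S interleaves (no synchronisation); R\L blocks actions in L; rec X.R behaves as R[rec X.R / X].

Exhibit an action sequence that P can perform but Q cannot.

P's transition system — 2 states:
  p0 = rec X. (a.0 + 0\{a,c})\{c} + (c.0)\{a,b}\{c} + b.X :: --a--▸ p1, --b--▸ p0
  p1 = 0\{c} :: (no moves)
Q's transition system — 1 states:
  q0 = rec X. (c.0 + 0\{a,c})\{c} + (c.0)\{a,b}\{c} + b.X :: --b--▸ q0
Executing a from P (initial set {p0}):
  after a @ step 1: {p1}
  — P admits the full trace.
Executing a from Q (initial set {q0}):
  after a @ step 1: no successor for Q

a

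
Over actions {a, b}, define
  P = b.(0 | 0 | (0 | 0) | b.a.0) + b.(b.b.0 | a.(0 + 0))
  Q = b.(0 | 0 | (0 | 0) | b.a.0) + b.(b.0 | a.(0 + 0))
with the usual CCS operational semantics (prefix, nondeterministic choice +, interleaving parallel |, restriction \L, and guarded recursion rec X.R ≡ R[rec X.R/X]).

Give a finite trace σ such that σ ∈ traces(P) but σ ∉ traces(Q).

bbb

P's transition system — 10 states:
  p0 = b.(0 | 0 | (0 | 0) | b.a.0) + b.(b.b.0 | a.(0 + 0)) → ··b··> p1, ··b··> p2
  p1 = 0 | 0 | (0 | 0) | b.a.0 → ··b··> p3
  p2 = b.b.0 | a.(0 + 0) → ··a··> p4, ··b··> p5
  p3 = 0 | 0 | (0 | 0) | a.0 → ··a··> p6
  p4 = b.b.0 | (0 + 0) → ··b··> p7
  p5 = b.0 | a.(0 + 0) → ··a··> p7, ··b··> p8
  p6 = 0 | 0 | (0 | 0) | 0 → ·
  p7 = b.0 | (0 + 0) → ··b··> p9
  p8 = 0 | a.(0 + 0) → ··a··> p9
  p9 = 0 | (0 + 0) → ·
Q's transition system — 8 states:
  q0 = b.(0 | 0 | (0 | 0) | b.a.0) + b.(b.0 | a.(0 + 0)) → ··b··> q1, ··b··> q2
  q1 = 0 | 0 | (0 | 0) | b.a.0 → ··b··> q3
  q2 = b.0 | a.(0 + 0) → ··a··> q4, ··b··> q5
  q3 = 0 | 0 | (0 | 0) | a.0 → ··a··> q6
  q4 = b.0 | (0 + 0) → ··b··> q7
  q5 = 0 | a.(0 + 0) → ··a··> q7
  q6 = 0 | 0 | (0 | 0) | 0 → ·
  q7 = 0 | (0 + 0) → ·
Executing bbb from P (initial set {p0}):
  [1] b ⇒ {p1, p2}
  [2] b ⇒ {p3, p5}
  [3] b ⇒ {p8}
  P completes σ.
Executing bbb from Q (initial set {q0}):
  [1] b ⇒ {q1, q2}
  [2] b ⇒ {q3, q5}
  [3] b ⇒ no successor for Q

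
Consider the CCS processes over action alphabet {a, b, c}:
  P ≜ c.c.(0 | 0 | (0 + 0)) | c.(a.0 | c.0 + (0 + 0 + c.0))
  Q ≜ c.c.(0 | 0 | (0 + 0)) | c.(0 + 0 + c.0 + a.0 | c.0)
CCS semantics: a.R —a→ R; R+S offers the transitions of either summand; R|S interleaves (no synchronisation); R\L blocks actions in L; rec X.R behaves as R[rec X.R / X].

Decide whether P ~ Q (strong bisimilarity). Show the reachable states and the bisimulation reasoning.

P's transition system — 18 states:
  m0 = c.c.(0 | 0 | (0 + 0)) | c.(a.0 | c.0 + (0 + 0 + c.0)) ⊢ --c--▸ m1, --c--▸ m2
  m1 = c.(0 | 0 | (0 + 0)) | c.(a.0 | c.0 + (0 + 0 + c.0)) ⊢ --c--▸ m3, --c--▸ m4
  m2 = c.c.(0 | 0 | (0 + 0)) | (a.0 | c.0 + (0 + 0 + c.0)) ⊢ --a--▸ m5, --c--▸ m4, --c--▸ m6, --c--▸ m7
  m3 = 0 | 0 | (0 + 0) | c.(a.0 | c.0 + (0 + 0 + c.0)) ⊢ --c--▸ m8
  m4 = c.(0 | 0 | (0 + 0)) | (a.0 | c.0 + (0 + 0 + c.0)) ⊢ --a--▸ m9, --c--▸ m10, --c--▸ m11, --c--▸ m8
  m5 = c.c.(0 | 0 | (0 + 0)) | (0 | c.0) ⊢ --c--▸ m12, --c--▸ m9
  m6 = c.c.(0 | 0 | (0 + 0)) | (a.0 | 0) ⊢ --a--▸ m12, --c--▸ m10
  m7 = c.c.(0 | 0 | (0 + 0)) | 0 ⊢ --c--▸ m11
  m8 = 0 | 0 | (0 + 0) | (a.0 | c.0 + (0 + 0 + c.0)) ⊢ --a--▸ m13, --c--▸ m14, --c--▸ m15
  m9 = c.(0 | 0 | (0 + 0)) | (0 | c.0) ⊢ --c--▸ m13, --c--▸ m16
  m10 = c.(0 | 0 | (0 + 0)) | (a.0 | 0) ⊢ --a--▸ m16, --c--▸ m14
  m11 = c.(0 | 0 | (0 + 0)) | 0 ⊢ --c--▸ m15
  m12 = c.c.(0 | 0 | (0 + 0)) | (0 | 0) ⊢ --c--▸ m16
  m13 = 0 | 0 | (0 + 0) | (0 | c.0) ⊢ --c--▸ m17
  m14 = 0 | 0 | (0 + 0) | (a.0 | 0) ⊢ --a--▸ m17
  m15 = 0 | 0 | (0 + 0) | 0 ⊢ ∅
  m16 = c.(0 | 0 | (0 + 0)) | (0 | 0) ⊢ --c--▸ m17
  m17 = 0 | 0 | (0 + 0) | (0 | 0) ⊢ ∅
Q's transition system — 18 states:
  n0 = c.c.(0 | 0 | (0 + 0)) | c.(0 + 0 + c.0 + a.0 | c.0) ⊢ --c--▸ n1, --c--▸ n2
  n1 = c.(0 | 0 | (0 + 0)) | c.(0 + 0 + c.0 + a.0 | c.0) ⊢ --c--▸ n3, --c--▸ n4
  n2 = c.c.(0 | 0 | (0 + 0)) | (0 + 0 + c.0 + a.0 | c.0) ⊢ --a--▸ n5, --c--▸ n4, --c--▸ n6, --c--▸ n7
  n3 = 0 | 0 | (0 + 0) | c.(0 + 0 + c.0 + a.0 | c.0) ⊢ --c--▸ n8
  n4 = c.(0 | 0 | (0 + 0)) | (0 + 0 + c.0 + a.0 | c.0) ⊢ --a--▸ n9, --c--▸ n10, --c--▸ n11, --c--▸ n8
  n5 = c.c.(0 | 0 | (0 + 0)) | (0 | c.0) ⊢ --c--▸ n12, --c--▸ n9
  n6 = c.c.(0 | 0 | (0 + 0)) | (a.0 | 0) ⊢ --a--▸ n12, --c--▸ n10
  n7 = c.c.(0 | 0 | (0 + 0)) | 0 ⊢ --c--▸ n11
  n8 = 0 | 0 | (0 + 0) | (0 + 0 + c.0 + a.0 | c.0) ⊢ --a--▸ n13, --c--▸ n14, --c--▸ n15
  n9 = c.(0 | 0 | (0 + 0)) | (0 | c.0) ⊢ --c--▸ n13, --c--▸ n16
  n10 = c.(0 | 0 | (0 + 0)) | (a.0 | 0) ⊢ --a--▸ n16, --c--▸ n14
  n11 = c.(0 | 0 | (0 + 0)) | 0 ⊢ --c--▸ n15
  n12 = c.c.(0 | 0 | (0 + 0)) | (0 | 0) ⊢ --c--▸ n16
  n13 = 0 | 0 | (0 + 0) | (0 | c.0) ⊢ --c--▸ n17
  n14 = 0 | 0 | (0 + 0) | (a.0 | 0) ⊢ --a--▸ n17
  n15 = 0 | 0 | (0 + 0) | 0 ⊢ ∅
  n16 = c.(0 | 0 | (0 + 0)) | (0 | 0) ⊢ --c--▸ n17
  n17 = 0 | 0 | (0 + 0) | (0 | 0) ⊢ ∅
Partition-refinement fixed point:
  B0 = {m0, n0}
  B1 = {m1, n1}
  B2 = {m4, n4}
  B3 = {m8, n8}
  B4 = {m14, n14}
  B5 = {m15, m17, n15, n17}
  B6 = {m11, m13, m16, n11, n13, n16}
  B7 = {m12, m7, m9, n12, n7, n9}
  B8 = {m10, n10}
  B9 = {m3, n3}
  B10 = {m2, n2}
  B11 = {m5, n5}
  B12 = {m6, n6}
m0 ∈ B0, n0 ∈ B0 → same block

bisimilar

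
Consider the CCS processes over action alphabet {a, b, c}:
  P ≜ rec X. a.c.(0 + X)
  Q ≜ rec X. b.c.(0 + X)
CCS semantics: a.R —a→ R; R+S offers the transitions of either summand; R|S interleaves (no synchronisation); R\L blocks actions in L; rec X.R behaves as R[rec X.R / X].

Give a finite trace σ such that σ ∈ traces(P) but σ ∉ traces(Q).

LTS(P): 3 reachable states
  u0 = rec X. a.c.(0 + X) :: —a→ u1
  u1 = c.(0 + (rec X. a.c.(0 + X))) :: —c→ u2
  u2 = 0 + (rec X. a.c.(0 + X)) :: —a→ u1
LTS(Q): 3 reachable states
  v0 = rec X. b.c.(0 + X) :: —b→ v1
  v1 = c.(0 + (rec X. b.c.(0 + X))) :: —c→ v2
  v2 = 0 + (rec X. b.c.(0 + X)) :: —b→ v1
Executing a from P (initial set {u0}):
  after a @ step 1: {u1}
  — P admits the full trace.
Executing a from Q (initial set {v0}):
  after a @ step 1: no successor for Q

a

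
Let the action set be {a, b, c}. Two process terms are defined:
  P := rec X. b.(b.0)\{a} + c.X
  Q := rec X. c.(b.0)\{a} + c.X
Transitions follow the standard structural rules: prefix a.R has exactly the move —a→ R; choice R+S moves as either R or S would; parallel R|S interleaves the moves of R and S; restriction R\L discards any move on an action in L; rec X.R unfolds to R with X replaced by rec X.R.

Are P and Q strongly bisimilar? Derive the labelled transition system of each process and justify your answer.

not bisimilar

P's transition system — 3 states:
  s0 = rec X. b.(b.0)\{a} + c.X → -b-> s1, -c-> s0
  s1 = (b.0)\{a} → -b-> s2
  s2 = 0\{a} → deadlocked
Q's transition system — 3 states:
  t0 = rec X. c.(b.0)\{a} + c.X → -c-> t0, -c-> t1
  t1 = (b.0)\{a} → -b-> t2
  t2 = 0\{a} → deadlocked
Partition-refinement fixed point:
  B0 = {s0}
  B1 = {s1, t1}
  B2 = {s2, t2}
  B3 = {t0}
s0 ∈ B0, t0 ∈ B3 → different blocks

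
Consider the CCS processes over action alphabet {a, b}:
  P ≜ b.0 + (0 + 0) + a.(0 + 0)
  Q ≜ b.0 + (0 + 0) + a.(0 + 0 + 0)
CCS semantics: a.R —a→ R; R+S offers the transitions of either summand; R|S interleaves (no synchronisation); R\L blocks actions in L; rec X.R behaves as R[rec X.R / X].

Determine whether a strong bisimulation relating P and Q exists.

YES

Reachable graph of P (3 states):
  u0 = b.0 + (0 + 0) + a.(0 + 0) ⊢ =a=> u1, =b=> u2
  u1 = 0 + 0 ⊢ (no moves)
  u2 = 0 ⊢ (no moves)
Reachable graph of Q (3 states):
  v0 = b.0 + (0 + 0) + a.(0 + 0 + 0) ⊢ =a=> v1, =b=> v2
  v1 = 0 + 0 + 0 ⊢ (no moves)
  v2 = 0 ⊢ (no moves)
Bisimilarity quotient blocks:
  B0 = {u0, v0}
  B1 = {u1, u2, v1, v2}
u0 ∈ B0, v0 ∈ B0 → same block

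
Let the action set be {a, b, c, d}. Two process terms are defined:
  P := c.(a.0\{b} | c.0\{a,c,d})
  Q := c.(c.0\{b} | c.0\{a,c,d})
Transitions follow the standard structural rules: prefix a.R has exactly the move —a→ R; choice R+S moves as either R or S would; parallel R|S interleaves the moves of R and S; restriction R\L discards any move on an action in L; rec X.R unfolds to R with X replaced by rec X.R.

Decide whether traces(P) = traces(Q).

P's transition system — 5 states:
  s0 = c.(a.0\{b} | c.0\{a,c,d}) | =c=> s1
  s1 = a.0\{b} | c.0\{a,c,d} | =a=> s2, =c=> s3
  s2 = 0\{b} | c.0\{a,c,d} | =c=> s4
  s3 = a.0\{b} | 0\{a,c,d} | =a=> s4
  s4 = 0\{b} | 0\{a,c,d} | deadlocked
Q's transition system — 5 states:
  t0 = c.(c.0\{b} | c.0\{a,c,d}) | =c=> t1
  t1 = c.0\{b} | c.0\{a,c,d} | =c=> t2, =c=> t3
  t2 = 0\{b} | c.0\{a,c,d} | =c=> t4
  t3 = c.0\{b} | 0\{a,c,d} | =c=> t4
  t4 = 0\{b} | 0\{a,c,d} | deadlocked
Run σ = ⟨ca⟩ on P: start {s0}
  step 1 (c): {s1}
  step 2 (a): {s2}
  P completes σ.
Run σ = ⟨ca⟩ on Q: start {t0}
  step 1 (c): {t1}
  step 2 (a): no successor for Q

NO — witness ⟨ca⟩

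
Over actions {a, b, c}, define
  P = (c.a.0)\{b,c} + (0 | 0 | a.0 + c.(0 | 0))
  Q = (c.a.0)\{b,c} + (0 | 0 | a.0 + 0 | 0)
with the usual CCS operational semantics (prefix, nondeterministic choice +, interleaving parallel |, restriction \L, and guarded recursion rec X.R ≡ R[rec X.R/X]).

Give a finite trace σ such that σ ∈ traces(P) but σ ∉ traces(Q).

c

Reachable graph of P (3 states):
  u0 = (c.a.0)\{b,c} + (0 | 0 | a.0 + c.(0 | 0)) → -a-> u1, -c-> u2
  u1 = 0 | 0 | 0 → (no moves)
  u2 = 0 | 0 → (no moves)
Reachable graph of Q (2 states):
  v0 = (c.a.0)\{b,c} + (0 | 0 | a.0 + 0 | 0) → -a-> v1
  v1 = 0 | 0 | 0 → (no moves)
Trace ⟨c⟩ through P, begin at {u0}:
  step 1 (c): {u2}
  ✓ P
Trace ⟨c⟩ through Q, begin at {v0}:
  step 1 (c): ∅ (Q stuck)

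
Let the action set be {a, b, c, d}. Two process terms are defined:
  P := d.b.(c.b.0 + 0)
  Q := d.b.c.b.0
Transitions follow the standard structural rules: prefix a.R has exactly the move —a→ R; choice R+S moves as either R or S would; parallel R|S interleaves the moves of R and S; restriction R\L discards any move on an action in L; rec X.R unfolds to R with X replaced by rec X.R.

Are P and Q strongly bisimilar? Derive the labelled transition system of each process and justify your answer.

P's transition system — 5 states:
  m0 = d.b.(c.b.0 + 0) ⊢ ··d··> m1
  m1 = b.(c.b.0 + 0) ⊢ ··b··> m2
  m2 = c.b.0 + 0 ⊢ ··c··> m3
  m3 = b.0 ⊢ ··b··> m4
  m4 = 0 ⊢ ·
Q's transition system — 5 states:
  n0 = d.b.c.b.0 ⊢ ··d··> n1
  n1 = b.c.b.0 ⊢ ··b··> n2
  n2 = c.b.0 ⊢ ··c··> n3
  n3 = b.0 ⊢ ··b··> n4
  n4 = 0 ⊢ ·
Coarsest stable partition (strong bisimilarity classes):
  B0 = {m0, n0}
  B1 = {m1, n1}
  B2 = {m2, n2}
  B3 = {m3, n3}
  B4 = {m4, n4}
m0 ∈ B0, n0 ∈ B0 → same block

bisimilar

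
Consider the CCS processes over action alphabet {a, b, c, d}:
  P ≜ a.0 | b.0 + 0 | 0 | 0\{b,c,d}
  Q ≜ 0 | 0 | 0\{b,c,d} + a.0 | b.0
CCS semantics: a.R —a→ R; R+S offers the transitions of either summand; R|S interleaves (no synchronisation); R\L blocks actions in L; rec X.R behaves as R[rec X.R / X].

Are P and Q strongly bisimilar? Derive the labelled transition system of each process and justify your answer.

P's transition system — 4 states:
  u0 = a.0 | b.0 + 0 | 0 | 0\{b,c,d} has moves -a-> u1, -b-> u2
  u1 = 0 | b.0 has moves -b-> u3
  u2 = a.0 | 0 has moves -a-> u3
  u3 = 0 | 0 has moves ∅
Q's transition system — 4 states:
  v0 = 0 | 0 | 0\{b,c,d} + a.0 | b.0 has moves -a-> v1, -b-> v2
  v1 = 0 | b.0 has moves -b-> v3
  v2 = a.0 | 0 has moves -a-> v3
  v3 = 0 | 0 has moves ∅
Partition-refinement fixed point:
  B0 = {u0, v0}
  B1 = {u1, v1}
  B2 = {u3, v3}
  B3 = {u2, v2}
u0 ∈ B0, v0 ∈ B0 → same block

bisimilar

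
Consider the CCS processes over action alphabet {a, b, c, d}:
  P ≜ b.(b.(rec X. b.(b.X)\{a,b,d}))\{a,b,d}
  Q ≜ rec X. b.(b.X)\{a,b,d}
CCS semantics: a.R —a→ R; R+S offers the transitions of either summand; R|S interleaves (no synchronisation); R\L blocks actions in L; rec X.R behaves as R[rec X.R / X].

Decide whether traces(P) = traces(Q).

trace-equivalent

LTS(P): 2 reachable states
  s0 = b.(b.(rec X. b.(b.X)\{a,b,d}))\{a,b,d} | =b=> s1
  s1 = (b.(rec X. b.(b.X)\{a,b,d}))\{a,b,d} | stopped
LTS(Q): 2 reachable states
  t0 = rec X. b.(b.X)\{a,b,d} | =b=> t1
  t1 = (b.(rec X. b.(b.X)\{a,b,d}))\{a,b,d} | stopped
Bisimilarity quotient blocks:
  B0 = {s0, t0}
  B1 = {s1, t1}
s0 ∈ B0, t0 ∈ B0 → same block
Bisimilar ⇒ trace-equivalent.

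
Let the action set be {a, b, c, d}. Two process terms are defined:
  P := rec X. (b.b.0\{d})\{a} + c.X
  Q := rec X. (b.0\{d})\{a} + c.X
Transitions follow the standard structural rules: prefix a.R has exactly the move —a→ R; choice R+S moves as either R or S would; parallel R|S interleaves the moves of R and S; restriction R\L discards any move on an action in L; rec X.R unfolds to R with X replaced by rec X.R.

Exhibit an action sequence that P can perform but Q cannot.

P's transition system — 3 states:
  u0 = rec X. (b.b.0\{d})\{a} + c.X ⊢ =b=> u1, =c=> u0
  u1 = (b.0\{d})\{a} ⊢ =b=> u2
  u2 = 0\{d}\{a} ⊢ (no moves)
Q's transition system — 2 states:
  v0 = rec X. (b.0\{d})\{a} + c.X ⊢ =b=> v1, =c=> v0
  v1 = 0\{d}\{a} ⊢ (no moves)
Executing bb from P (initial set {u0}):
  [1] b ⇒ {u1}
  [2] b ⇒ {u2}
  ✓ P
Executing bb from Q (initial set {v0}):
  [1] b ⇒ {v1}
  [2] b ⇒ no successor for Q

bb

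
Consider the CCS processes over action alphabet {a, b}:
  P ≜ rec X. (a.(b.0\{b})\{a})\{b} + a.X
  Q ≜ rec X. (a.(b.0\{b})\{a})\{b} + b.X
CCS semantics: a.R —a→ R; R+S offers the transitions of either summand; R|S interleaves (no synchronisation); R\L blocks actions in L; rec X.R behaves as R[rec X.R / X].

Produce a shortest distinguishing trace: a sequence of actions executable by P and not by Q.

aa

LTS(P): 2 reachable states
  u0 = rec X. (a.(b.0\{b})\{a})\{b} + a.X | =a=> u0, =a=> u1
  u1 = (b.0\{b})\{a}\{b} | ∅
LTS(Q): 2 reachable states
  v0 = rec X. (a.(b.0\{b})\{a})\{b} + b.X | =a=> v1, =b=> v0
  v1 = (b.0\{b})\{a}\{b} | ∅
Executing aa from P (initial set {u0}):
  step 1 (a): {u0, u1}
  step 2 (a): {u0, u1}
  ✓ P
Executing aa from Q (initial set {v0}):
  step 1 (a): {v1}
  step 2 (a): no successor for Q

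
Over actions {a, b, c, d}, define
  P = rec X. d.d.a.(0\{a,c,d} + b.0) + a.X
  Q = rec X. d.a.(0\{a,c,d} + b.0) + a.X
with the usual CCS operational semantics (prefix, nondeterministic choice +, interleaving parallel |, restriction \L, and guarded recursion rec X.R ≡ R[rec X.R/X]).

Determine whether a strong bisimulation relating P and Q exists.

LTS(P): 5 reachable states
  m0 = rec X. d.d.a.(0\{a,c,d} + b.0) + a.X has moves ··a··> m0, ··d··> m1
  m1 = d.a.(0\{a,c,d} + b.0) has moves ··d··> m2
  m2 = a.(0\{a,c,d} + b.0) has moves ··a··> m3
  m3 = 0\{a,c,d} + b.0 has moves ··b··> m4
  m4 = 0 has moves deadlocked
LTS(Q): 4 reachable states
  n0 = rec X. d.a.(0\{a,c,d} + b.0) + a.X has moves ··a··> n0, ··d··> n1
  n1 = a.(0\{a,c,d} + b.0) has moves ··a··> n2
  n2 = 0\{a,c,d} + b.0 has moves ··b··> n3
  n3 = 0 has moves deadlocked
Coarsest stable partition (strong bisimilarity classes):
  B0 = {m0}
  B1 = {m1}
  B2 = {m2, n1}
  B3 = {m3, n2}
  B4 = {m4, n3}
  B5 = {n0}
m0 ∈ B0, n0 ∈ B5 → different blocks

not bisimilar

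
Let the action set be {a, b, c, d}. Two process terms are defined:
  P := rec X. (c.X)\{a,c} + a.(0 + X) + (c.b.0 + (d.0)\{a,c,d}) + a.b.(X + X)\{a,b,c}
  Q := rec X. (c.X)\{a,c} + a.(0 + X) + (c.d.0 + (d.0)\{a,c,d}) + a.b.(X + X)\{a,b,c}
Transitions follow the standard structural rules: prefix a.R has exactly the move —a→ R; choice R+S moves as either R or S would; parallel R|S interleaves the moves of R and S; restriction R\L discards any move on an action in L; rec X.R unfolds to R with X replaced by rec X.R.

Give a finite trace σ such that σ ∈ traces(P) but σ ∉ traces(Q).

cb

P's transition system — 6 states:
  m0 = rec X. (c.X)\{a,c} + a.(0 + X) + (c.b.0 + (d.0)\{a,c,d}) + a.b.(X + X)\{a,b,c} ⊢ ··a··> m1, ··a··> m2, ··c··> m3
  m1 = 0 + (rec X. (c.X)\{a,c} + a.(0 + X) + (c.b.0 + (d.0)\{a,c,d}) + a.b.(X + X)\{a,b,c}) ⊢ ··a··> m1, ··a··> m2, ··c··> m3
  m2 = b.((rec X. (c.X)\{a,c} + a.(0 + X) + (c.b.0 + (d.0)\{a,c,d}) + a.b.(X + X)\{a,b,c}) + (rec X. (c.X)\{a,c} + a.(0 + X) + (c.b.0 + (d.0)\{a,c,d}) + a.b.(X + X)\{a,b,c}))\{a,b,c} ⊢ ··b··> m4
  m3 = b.0 ⊢ ··b··> m5
  m4 = ((rec X. (c.X)\{a,c} + a.(0 + X) + (c.b.0 + (d.0)\{a,c,d}) + a.b.(X + X)\{a,b,c}) + (rec X. (c.X)\{a,c} + a.(0 + X) + (c.b.0 + (d.0)\{a,c,d}) + a.b.(X + X)\{a,b,c}))\{a,b,c} ⊢ ∅
  m5 = 0 ⊢ ∅
Q's transition system — 6 states:
  n0 = rec X. (c.X)\{a,c} + a.(0 + X) + (c.d.0 + (d.0)\{a,c,d}) + a.b.(X + X)\{a,b,c} ⊢ ··a··> n1, ··a··> n2, ··c··> n3
  n1 = 0 + (rec X. (c.X)\{a,c} + a.(0 + X) + (c.d.0 + (d.0)\{a,c,d}) + a.b.(X + X)\{a,b,c}) ⊢ ··a··> n1, ··a··> n2, ··c··> n3
  n2 = b.((rec X. (c.X)\{a,c} + a.(0 + X) + (c.d.0 + (d.0)\{a,c,d}) + a.b.(X + X)\{a,b,c}) + (rec X. (c.X)\{a,c} + a.(0 + X) + (c.d.0 + (d.0)\{a,c,d}) + a.b.(X + X)\{a,b,c}))\{a,b,c} ⊢ ··b··> n4
  n3 = d.0 ⊢ ··d··> n5
  n4 = ((rec X. (c.X)\{a,c} + a.(0 + X) + (c.d.0 + (d.0)\{a,c,d}) + a.b.(X + X)\{a,b,c}) + (rec X. (c.X)\{a,c} + a.(0 + X) + (c.d.0 + (d.0)\{a,c,d}) + a.b.(X + X)\{a,b,c}))\{a,b,c} ⊢ ∅
  n5 = 0 ⊢ ∅
Run σ = ⟨cb⟩ on P: start {m0}
  after c @ step 1: {m3}
  after b @ step 2: {m5}
  ✓ P
Run σ = ⟨cb⟩ on Q: start {n0}
  after c @ step 1: {n3}
  after b @ step 2: no successor for Q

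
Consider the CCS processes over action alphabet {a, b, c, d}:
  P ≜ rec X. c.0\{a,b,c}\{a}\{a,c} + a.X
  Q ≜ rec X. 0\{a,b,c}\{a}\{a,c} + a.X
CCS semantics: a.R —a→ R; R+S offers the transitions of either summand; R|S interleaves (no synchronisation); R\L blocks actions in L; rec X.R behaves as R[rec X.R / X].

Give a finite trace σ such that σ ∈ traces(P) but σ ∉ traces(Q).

c

LTS(P): 2 reachable states
  u0 = rec X. c.0\{a,b,c}\{a}\{a,c} + a.X → ··a··> u0, ··c··> u1
  u1 = 0\{a,b,c}\{a}\{a,c} → stopped
LTS(Q): 1 reachable states
  v0 = rec X. 0\{a,b,c}\{a}\{a,c} + a.X → ··a··> v0
Trace ⟨c⟩ through P, begin at {u0}:
  [1] c ⇒ {u1}
  — P admits the full trace.
Trace ⟨c⟩ through Q, begin at {v0}:
  [1] c ⇒ ∅ (Q stuck)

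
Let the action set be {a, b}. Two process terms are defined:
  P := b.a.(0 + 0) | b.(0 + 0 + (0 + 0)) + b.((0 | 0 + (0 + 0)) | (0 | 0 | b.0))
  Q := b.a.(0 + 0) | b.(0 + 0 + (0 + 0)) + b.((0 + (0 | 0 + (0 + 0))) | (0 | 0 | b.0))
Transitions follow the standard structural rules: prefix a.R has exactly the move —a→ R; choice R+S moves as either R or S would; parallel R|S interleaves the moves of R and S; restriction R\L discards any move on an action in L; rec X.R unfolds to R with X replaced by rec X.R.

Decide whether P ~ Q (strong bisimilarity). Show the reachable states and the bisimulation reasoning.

Reachable graph of P (8 states):
  u0 = b.a.(0 + 0) | b.(0 + 0 + (0 + 0)) + b.((0 | 0 + (0 + 0)) | (0 | 0 | b.0)) → ··b··> u1, ··b··> u2, ··b··> u3
  u1 = (0 | 0 + (0 + 0)) | (0 | 0 | b.0) → ··b··> u4
  u2 = a.(0 + 0) | b.(0 + 0 + (0 + 0)) → ··a··> u5, ··b··> u6
  u3 = b.a.(0 + 0) | (0 + 0 + (0 + 0)) → ··b··> u6
  u4 = (0 | 0 + (0 + 0)) | (0 | 0 | 0) → (no moves)
  u5 = (0 + 0) | b.(0 + 0 + (0 + 0)) → ··b··> u7
  u6 = a.(0 + 0) | (0 + 0 + (0 + 0)) → ··a··> u7
  u7 = (0 + 0) | (0 + 0 + (0 + 0)) → (no moves)
Reachable graph of Q (8 states):
  v0 = b.a.(0 + 0) | b.(0 + 0 + (0 + 0)) + b.((0 + (0 | 0 + (0 + 0))) | (0 | 0 | b.0)) → ··b··> v1, ··b··> v2, ··b··> v3
  v1 = (0 + (0 | 0 + (0 + 0))) | (0 | 0 | b.0) → ··b··> v4
  v2 = a.(0 + 0) | b.(0 + 0 + (0 + 0)) → ··a··> v5, ··b··> v6
  v3 = b.a.(0 + 0) | (0 + 0 + (0 + 0)) → ··b··> v6
  v4 = (0 + (0 | 0 + (0 + 0))) | (0 | 0 | 0) → (no moves)
  v5 = (0 + 0) | b.(0 + 0 + (0 + 0)) → ··b··> v7
  v6 = a.(0 + 0) | (0 + 0 + (0 + 0)) → ··a··> v7
  v7 = (0 + 0) | (0 + 0 + (0 + 0)) → (no moves)
Coarsest stable partition (strong bisimilarity classes):
  B0 = {u0, v0}
  B1 = {u2, v2}
  B2 = {u1, u5, v1, v5}
  B3 = {u4, u7, v4, v7}
  B4 = {u6, v6}
  B5 = {u3, v3}
u0 ∈ B0, v0 ∈ B0 → same block

P ~ Q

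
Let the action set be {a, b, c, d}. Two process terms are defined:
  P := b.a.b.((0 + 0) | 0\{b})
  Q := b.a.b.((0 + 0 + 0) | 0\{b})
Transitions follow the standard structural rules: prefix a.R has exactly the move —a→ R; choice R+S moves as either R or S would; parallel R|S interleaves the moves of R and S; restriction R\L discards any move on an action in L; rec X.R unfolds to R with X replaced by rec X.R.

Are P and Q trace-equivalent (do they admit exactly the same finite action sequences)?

YES

P's transition system — 4 states:
  s0 = b.a.b.((0 + 0) | 0\{b}) → ··b··> s1
  s1 = a.b.((0 + 0) | 0\{b}) → ··a··> s2
  s2 = b.((0 + 0) | 0\{b}) → ··b··> s3
  s3 = (0 + 0) | 0\{b} → ∅
Q's transition system — 4 states:
  t0 = b.a.b.((0 + 0 + 0) | 0\{b}) → ··b··> t1
  t1 = a.b.((0 + 0 + 0) | 0\{b}) → ··a··> t2
  t2 = b.((0 + 0 + 0) | 0\{b}) → ··b··> t3
  t3 = (0 + 0 + 0) | 0\{b} → ∅
Coarsest stable partition (strong bisimilarity classes):
  B0 = {s0, t0}
  B1 = {s1, t1}
  B2 = {s2, t2}
  B3 = {s3, t3}
s0 ∈ B0, t0 ∈ B0 → same block
Bisimilar ⇒ trace-equivalent.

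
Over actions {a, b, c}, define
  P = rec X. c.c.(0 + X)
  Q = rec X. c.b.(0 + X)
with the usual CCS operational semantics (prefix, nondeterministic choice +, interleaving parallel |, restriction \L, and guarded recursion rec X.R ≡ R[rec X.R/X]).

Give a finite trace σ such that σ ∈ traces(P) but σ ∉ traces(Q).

cc

P's transition system — 3 states:
  m0 = rec X. c.c.(0 + X) ⊢ —c→ m1
  m1 = c.(0 + (rec X. c.c.(0 + X))) ⊢ —c→ m2
  m2 = 0 + (rec X. c.c.(0 + X)) ⊢ —c→ m1
Q's transition system — 3 states:
  n0 = rec X. c.b.(0 + X) ⊢ —c→ n1
  n1 = b.(0 + (rec X. c.b.(0 + X))) ⊢ —b→ n2
  n2 = 0 + (rec X. c.b.(0 + X)) ⊢ —c→ n1
Executing cc from P (initial set {m0}):
  [1] c ⇒ {m1}
  [2] c ⇒ {m2}
  ✓ P
Executing cc from Q (initial set {n0}):
  [1] c ⇒ {n1}
  [2] c ⇒ no successor for Q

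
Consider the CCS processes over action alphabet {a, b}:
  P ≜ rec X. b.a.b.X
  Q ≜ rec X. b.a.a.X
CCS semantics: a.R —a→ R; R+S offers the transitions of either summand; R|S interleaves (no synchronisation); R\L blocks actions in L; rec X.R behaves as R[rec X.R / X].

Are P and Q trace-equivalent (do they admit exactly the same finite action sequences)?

Reachable graph of P (3 states):
  u0 = rec X. b.a.b.X :: —b→ u1
  u1 = a.b.(rec X. b.a.b.X) :: —a→ u2
  u2 = b.(rec X. b.a.b.X) :: —b→ u0
Reachable graph of Q (3 states):
  v0 = rec X. b.a.a.X :: —b→ v1
  v1 = a.a.(rec X. b.a.a.X) :: —a→ v2
  v2 = a.(rec X. b.a.a.X) :: —a→ v0
Executing bab from P (initial set {u0}):
  [1] b ⇒ {u1}
  [2] a ⇒ {u2}
  [3] b ⇒ {u0}
  — P admits the full trace.
Executing bab from Q (initial set {v0}):
  [1] b ⇒ {v1}
  [2] a ⇒ {v2}
  [3] b ⇒ ∅  — Q cannot continue

traces(P) ≠ traces(Q) — witness ⟨bab⟩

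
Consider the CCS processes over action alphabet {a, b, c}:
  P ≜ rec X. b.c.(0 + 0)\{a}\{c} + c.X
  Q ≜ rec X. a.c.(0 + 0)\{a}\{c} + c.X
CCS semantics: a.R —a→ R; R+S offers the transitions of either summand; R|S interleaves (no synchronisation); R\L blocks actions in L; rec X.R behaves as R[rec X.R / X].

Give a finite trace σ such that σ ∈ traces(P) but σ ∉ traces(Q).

P's transition system — 3 states:
  s0 = rec X. b.c.(0 + 0)\{a}\{c} + c.X ⊢ =b=> s1, =c=> s0
  s1 = c.(0 + 0)\{a}\{c} ⊢ =c=> s2
  s2 = (0 + 0)\{a}\{c} ⊢ ∅
Q's transition system — 3 states:
  t0 = rec X. a.c.(0 + 0)\{a}\{c} + c.X ⊢ =a=> t1, =c=> t0
  t1 = c.(0 + 0)\{a}\{c} ⊢ =c=> t2
  t2 = (0 + 0)\{a}\{c} ⊢ ∅
Executing b from P (initial set {s0}):
  after b @ step 1: {s1}
  P completes σ.
Executing b from Q (initial set {t0}):
  after b @ step 1: ∅ (Q stuck)

b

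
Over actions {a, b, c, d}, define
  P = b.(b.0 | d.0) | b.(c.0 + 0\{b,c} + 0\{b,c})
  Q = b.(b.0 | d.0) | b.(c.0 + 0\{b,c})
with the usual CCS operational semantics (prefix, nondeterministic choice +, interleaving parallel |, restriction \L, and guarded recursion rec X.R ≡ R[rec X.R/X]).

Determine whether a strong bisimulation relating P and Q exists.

P's transition system — 15 states:
  m0 = b.(b.0 | d.0) | b.(c.0 + 0\{b,c} + 0\{b,c}) | =b=> m1, =b=> m2
  m1 = b.(b.0 | d.0) | (c.0 + 0\{b,c} + 0\{b,c}) | =b=> m3, =c=> m4
  m2 = b.0 | d.0 | b.(c.0 + 0\{b,c} + 0\{b,c}) | =b=> m3, =b=> m5, =d=> m6
  m3 = b.0 | d.0 | (c.0 + 0\{b,c} + 0\{b,c}) | =b=> m7, =c=> m8, =d=> m9
  m4 = b.(b.0 | d.0) | 0 | =b=> m8
  m5 = 0 | d.0 | b.(c.0 + 0\{b,c} + 0\{b,c}) | =b=> m7, =d=> m10
  m6 = b.0 | 0 | b.(c.0 + 0\{b,c} + 0\{b,c}) | =b=> m10, =b=> m9
  m7 = 0 | d.0 | (c.0 + 0\{b,c} + 0\{b,c}) | =c=> m11, =d=> m12
  m8 = b.0 | d.0 | 0 | =b=> m11, =d=> m13
  m9 = b.0 | 0 | (c.0 + 0\{b,c} + 0\{b,c}) | =b=> m12, =c=> m13
  m10 = 0 | 0 | b.(c.0 + 0\{b,c} + 0\{b,c}) | =b=> m12
  m11 = 0 | d.0 | 0 | =d=> m14
  m12 = 0 | 0 | (c.0 + 0\{b,c} + 0\{b,c}) | =c=> m14
  m13 = b.0 | 0 | 0 | =b=> m14
  m14 = 0 | 0 | 0 | ·
Q's transition system — 15 states:
  n0 = b.(b.0 | d.0) | b.(c.0 + 0\{b,c}) | =b=> n1, =b=> n2
  n1 = b.(b.0 | d.0) | (c.0 + 0\{b,c}) | =b=> n3, =c=> n4
  n2 = b.0 | d.0 | b.(c.0 + 0\{b,c}) | =b=> n3, =b=> n5, =d=> n6
  n3 = b.0 | d.0 | (c.0 + 0\{b,c}) | =b=> n7, =c=> n8, =d=> n9
  n4 = b.(b.0 | d.0) | 0 | =b=> n8
  n5 = 0 | d.0 | b.(c.0 + 0\{b,c}) | =b=> n7, =d=> n10
  n6 = b.0 | 0 | b.(c.0 + 0\{b,c}) | =b=> n10, =b=> n9
  n7 = 0 | d.0 | (c.0 + 0\{b,c}) | =c=> n11, =d=> n12
  n8 = b.0 | d.0 | 0 | =b=> n11, =d=> n13
  n9 = b.0 | 0 | (c.0 + 0\{b,c}) | =b=> n12, =c=> n13
  n10 = 0 | 0 | b.(c.0 + 0\{b,c}) | =b=> n12
  n11 = 0 | d.0 | 0 | =d=> n14
  n12 = 0 | 0 | (c.0 + 0\{b,c}) | =c=> n14
  n13 = b.0 | 0 | 0 | =b=> n14
  n14 = 0 | 0 | 0 | ·
Coarsest stable partition (strong bisimilarity classes):
  B0 = {m0, n0}
  B1 = {m2, n2}
  B2 = {m5, n5}
  B3 = {m10, n10}
  B4 = {m12, n12}
  B5 = {m14, n14}
  B6 = {m7, n7}
  B7 = {m11, n11}
  B8 = {m6, n6}
  B9 = {m9, n9}
  B10 = {m13, n13}
  B11 = {m3, n3}
  B12 = {m8, n8}
  B13 = {m1, n1}
  B14 = {m4, n4}
m0 ∈ B0, n0 ∈ B0 → same block

bisimilar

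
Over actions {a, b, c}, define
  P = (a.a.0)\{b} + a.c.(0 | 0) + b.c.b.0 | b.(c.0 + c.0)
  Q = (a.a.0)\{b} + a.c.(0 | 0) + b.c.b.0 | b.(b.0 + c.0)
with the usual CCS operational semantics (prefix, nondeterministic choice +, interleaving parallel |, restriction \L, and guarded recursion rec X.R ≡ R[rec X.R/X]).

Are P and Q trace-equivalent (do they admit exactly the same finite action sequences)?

P's transition system — 15 states:
  s0 = (a.a.0)\{b} + a.c.(0 | 0) + b.c.b.0 | b.(c.0 + c.0) → —a→ s1, —a→ s2, —b→ s3, —b→ s4
  s1 = (a.0)\{b} → —a→ s5
  s2 = c.(0 | 0) → —c→ s6
  s3 = b.c.b.0 | (c.0 + c.0) → —b→ s7, —c→ s8
  s4 = c.b.0 | b.(c.0 + c.0) → —b→ s7, —c→ s9
  s5 = 0\{b} → deadlocked
  s6 = 0 | 0 → deadlocked
  s7 = c.b.0 | (c.0 + c.0) → —c→ s10, —c→ s11
  s8 = b.c.b.0 | 0 → —b→ s11
  s9 = b.0 | b.(c.0 + c.0) → —b→ s10, —b→ s12
  s10 = b.0 | (c.0 + c.0) → —b→ s13, —c→ s14
  s11 = c.b.0 | 0 → —c→ s14
  s12 = 0 | b.(c.0 + c.0) → —b→ s13
  s13 = 0 | (c.0 + c.0) → —c→ s6
  s14 = b.0 | 0 → —b→ s6
Q's transition system — 15 states:
  t0 = (a.a.0)\{b} + a.c.(0 | 0) + b.c.b.0 | b.(b.0 + c.0) → —a→ t1, —a→ t2, —b→ t3, —b→ t4
  t1 = (a.0)\{b} → —a→ t5
  t2 = c.(0 | 0) → —c→ t6
  t3 = b.c.b.0 | (b.0 + c.0) → —b→ t7, —b→ t8, —c→ t7
  t4 = c.b.0 | b.(b.0 + c.0) → —b→ t8, —c→ t9
  t5 = 0\{b} → deadlocked
  t6 = 0 | 0 → deadlocked
  t7 = b.c.b.0 | 0 → —b→ t10
  t8 = c.b.0 | (b.0 + c.0) → —b→ t10, —c→ t10, —c→ t11
  t9 = b.0 | b.(b.0 + c.0) → —b→ t11, —b→ t12
  t10 = c.b.0 | 0 → —c→ t13
  t11 = b.0 | (b.0 + c.0) → —b→ t13, —b→ t14, —c→ t13
  t12 = 0 | b.(b.0 + c.0) → —b→ t14
  t13 = b.0 | 0 → —b→ t6
  t14 = 0 | (b.0 + c.0) → —b→ t6, —c→ t6
Run σ = ⟨bbb⟩ on Q: start {t0}
  after b @ step 1: {t3, t4}
  after b @ step 2: {t7, t8}
  after b @ step 3: {t10}
  Q completes σ.
Run σ = ⟨bbb⟩ on P: start {s0}
  after b @ step 1: {s3, s4}
  after b @ step 2: {s7}
  after b @ step 3: no successor for P

traces(P) ≠ traces(Q) — witness ⟨bbb⟩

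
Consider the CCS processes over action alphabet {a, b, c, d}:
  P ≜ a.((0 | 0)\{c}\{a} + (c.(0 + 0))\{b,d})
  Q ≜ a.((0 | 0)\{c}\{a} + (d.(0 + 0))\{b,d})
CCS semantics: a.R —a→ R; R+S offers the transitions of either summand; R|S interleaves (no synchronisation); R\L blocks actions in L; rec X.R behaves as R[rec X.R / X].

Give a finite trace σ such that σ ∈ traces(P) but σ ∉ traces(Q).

ac

P's transition system — 3 states:
  p0 = a.((0 | 0)\{c}\{a} + (c.(0 + 0))\{b,d}) has moves -a-> p1
  p1 = (0 | 0)\{c}\{a} + (c.(0 + 0))\{b,d} has moves -c-> p2
  p2 = (0 + 0)\{b,d} has moves ·
Q's transition system — 2 states:
  q0 = a.((0 | 0)\{c}\{a} + (d.(0 + 0))\{b,d}) has moves -a-> q1
  q1 = (0 | 0)\{c}\{a} + (d.(0 + 0))\{b,d} has moves ·
Run σ = ⟨ac⟩ on P: start {p0}
  [1] a ⇒ {p1}
  [2] c ⇒ {p2}
  — P admits the full trace.
Run σ = ⟨ac⟩ on Q: start {q0}
  [1] a ⇒ {q1}
  [2] c ⇒ ∅ (Q stuck)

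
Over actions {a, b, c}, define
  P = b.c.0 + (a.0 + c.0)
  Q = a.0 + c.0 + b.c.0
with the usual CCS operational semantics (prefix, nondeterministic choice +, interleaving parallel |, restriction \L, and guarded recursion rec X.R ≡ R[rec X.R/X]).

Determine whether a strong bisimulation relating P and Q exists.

P's transition system — 3 states:
  u0 = b.c.0 + (a.0 + c.0) ⊢ --a--▸ u1, --b--▸ u2, --c--▸ u1
  u1 = 0 ⊢ (no moves)
  u2 = c.0 ⊢ --c--▸ u1
Q's transition system — 3 states:
  v0 = a.0 + c.0 + b.c.0 ⊢ --a--▸ v1, --b--▸ v2, --c--▸ v1
  v1 = 0 ⊢ (no moves)
  v2 = c.0 ⊢ --c--▸ v1
Partition-refinement fixed point:
  B0 = {u0, v0}
  B1 = {u1, v1}
  B2 = {u2, v2}
u0 ∈ B0, v0 ∈ B0 → same block

bisimilar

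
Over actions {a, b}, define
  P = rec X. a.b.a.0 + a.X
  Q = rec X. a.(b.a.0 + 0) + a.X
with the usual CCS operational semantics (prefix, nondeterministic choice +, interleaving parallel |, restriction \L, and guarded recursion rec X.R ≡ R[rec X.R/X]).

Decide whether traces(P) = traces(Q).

LTS(P): 4 reachable states
  s0 = rec X. a.b.a.0 + a.X → -a-> s0, -a-> s1
  s1 = b.a.0 → -b-> s2
  s2 = a.0 → -a-> s3
  s3 = 0 → (no moves)
LTS(Q): 4 reachable states
  t0 = rec X. a.(b.a.0 + 0) + a.X → -a-> t0, -a-> t1
  t1 = b.a.0 + 0 → -b-> t2
  t2 = a.0 → -a-> t3
  t3 = 0 → (no moves)
Partition-refinement fixed point:
  B0 = {s0, t0}
  B1 = {s1, t1}
  B2 = {s2, t2}
  B3 = {s3, t3}
s0 ∈ B0, t0 ∈ B0 → same block
Bisimilar ⇒ trace-equivalent.

YES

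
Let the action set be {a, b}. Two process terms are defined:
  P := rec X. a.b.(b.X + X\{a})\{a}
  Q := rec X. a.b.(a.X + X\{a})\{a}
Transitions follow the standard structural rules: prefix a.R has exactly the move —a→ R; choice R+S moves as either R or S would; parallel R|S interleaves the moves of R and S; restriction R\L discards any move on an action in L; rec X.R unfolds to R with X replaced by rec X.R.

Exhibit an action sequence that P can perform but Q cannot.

LTS(P): 4 reachable states
  s0 = rec X. a.b.(b.X + X\{a})\{a} | ··a··> s1
  s1 = b.(b.(rec X. a.b.(b.X + X\{a})\{a}) + (rec X. a.b.(b.X + X\{a})\{a})\{a})\{a} | ··b··> s2
  s2 = (b.(rec X. a.b.(b.X + X\{a})\{a}) + (rec X. a.b.(b.X + X\{a})\{a})\{a})\{a} | ··b··> s3
  s3 = (rec X. a.b.(b.X + X\{a})\{a})\{a} | ·
LTS(Q): 3 reachable states
  t0 = rec X. a.b.(a.X + X\{a})\{a} | ··a··> t1
  t1 = b.(a.(rec X. a.b.(a.X + X\{a})\{a}) + (rec X. a.b.(a.X + X\{a})\{a})\{a})\{a} | ··b··> t2
  t2 = (a.(rec X. a.b.(a.X + X\{a})\{a}) + (rec X. a.b.(a.X + X\{a})\{a})\{a})\{a} | ·
Trace ⟨abb⟩ through P, begin at {s0}:
  step 1 (a): {s1}
  step 2 (b): {s2}
  step 3 (b): {s3}
  — P admits the full trace.
Trace ⟨abb⟩ through Q, begin at {t0}:
  step 1 (a): {t1}
  step 2 (b): {t2}
  step 3 (b): ∅  — Q cannot continue

abb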